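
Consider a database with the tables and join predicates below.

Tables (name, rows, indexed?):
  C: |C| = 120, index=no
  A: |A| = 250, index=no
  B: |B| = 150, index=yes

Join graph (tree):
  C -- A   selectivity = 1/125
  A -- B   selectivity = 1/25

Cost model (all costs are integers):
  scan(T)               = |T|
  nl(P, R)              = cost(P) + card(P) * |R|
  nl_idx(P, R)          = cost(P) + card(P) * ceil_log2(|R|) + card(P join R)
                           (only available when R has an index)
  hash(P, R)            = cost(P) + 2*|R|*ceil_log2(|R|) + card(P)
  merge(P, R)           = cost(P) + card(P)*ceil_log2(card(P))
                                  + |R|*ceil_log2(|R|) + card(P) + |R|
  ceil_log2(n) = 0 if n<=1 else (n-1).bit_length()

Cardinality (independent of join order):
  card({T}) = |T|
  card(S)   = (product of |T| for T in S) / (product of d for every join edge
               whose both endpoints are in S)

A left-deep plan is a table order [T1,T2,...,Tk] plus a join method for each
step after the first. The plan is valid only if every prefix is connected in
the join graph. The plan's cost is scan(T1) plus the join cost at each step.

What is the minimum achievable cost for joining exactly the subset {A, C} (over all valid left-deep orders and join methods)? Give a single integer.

2180

Selinger DP over subsets of {A,C}:
  {C}: scan cost=120, card=120
  {A}: scan cost=250, card=250
  {AC}: card=240; try (C,hash)→2180, (A,merge)→3330, (C,merge)→3460, (A,hash)→4240, (A,nl)→30120, (C,nl)→30250; best=2180 via (C,hash)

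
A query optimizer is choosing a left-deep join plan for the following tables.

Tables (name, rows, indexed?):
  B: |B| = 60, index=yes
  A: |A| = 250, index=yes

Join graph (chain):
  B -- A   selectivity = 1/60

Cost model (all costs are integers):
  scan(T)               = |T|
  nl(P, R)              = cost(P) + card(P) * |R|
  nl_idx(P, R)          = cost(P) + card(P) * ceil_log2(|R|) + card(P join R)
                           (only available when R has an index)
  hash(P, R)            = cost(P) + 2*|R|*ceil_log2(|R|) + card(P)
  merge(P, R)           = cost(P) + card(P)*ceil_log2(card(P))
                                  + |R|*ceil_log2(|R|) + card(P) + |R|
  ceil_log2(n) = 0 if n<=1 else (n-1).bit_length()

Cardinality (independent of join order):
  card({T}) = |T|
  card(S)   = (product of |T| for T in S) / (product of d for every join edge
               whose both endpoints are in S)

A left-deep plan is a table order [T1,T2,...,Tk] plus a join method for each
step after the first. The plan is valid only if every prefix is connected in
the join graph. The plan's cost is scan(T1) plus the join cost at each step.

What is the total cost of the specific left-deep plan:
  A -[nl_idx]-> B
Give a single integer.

2000

step 1: scan A: cost=250, card=250
step 2: join B via nl_idx
    card(P join B) = 250*60/(60) = 250
    cost = 250 + 250*6 + 250 = 2000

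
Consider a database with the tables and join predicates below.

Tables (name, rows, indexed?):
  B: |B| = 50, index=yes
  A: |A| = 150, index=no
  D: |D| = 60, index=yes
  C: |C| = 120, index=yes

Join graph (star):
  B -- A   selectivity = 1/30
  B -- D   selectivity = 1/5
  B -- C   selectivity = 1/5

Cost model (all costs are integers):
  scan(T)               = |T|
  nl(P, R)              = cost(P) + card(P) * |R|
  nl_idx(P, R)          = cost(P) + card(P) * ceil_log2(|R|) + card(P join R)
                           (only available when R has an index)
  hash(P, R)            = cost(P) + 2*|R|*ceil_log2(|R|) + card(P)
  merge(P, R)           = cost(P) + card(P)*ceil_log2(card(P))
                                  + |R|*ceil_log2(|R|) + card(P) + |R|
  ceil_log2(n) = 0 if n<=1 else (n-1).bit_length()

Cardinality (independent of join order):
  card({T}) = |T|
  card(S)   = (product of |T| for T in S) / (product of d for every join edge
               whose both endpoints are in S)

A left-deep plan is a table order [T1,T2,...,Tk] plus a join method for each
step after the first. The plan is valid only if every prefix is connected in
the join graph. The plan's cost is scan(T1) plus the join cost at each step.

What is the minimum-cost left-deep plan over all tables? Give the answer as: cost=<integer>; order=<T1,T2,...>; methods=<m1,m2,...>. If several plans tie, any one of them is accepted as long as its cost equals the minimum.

cost=6550; order=A,B,D,C; methods=hash,hash,hash

Selinger DP (subsets sized 1..n):
  {B}: scan cost=50, card=50
  {A}: scan cost=150, card=150
  {D}: scan cost=60, card=60
  {C}: scan cost=120, card=120
  {AB}: card=250; try (B,hash)→900, (B,nl_idx)→1300, (A,merge)→1750, (B,merge)→1850, (A,hash)→2500, (A,nl)→7550 …(+1); best=900 via (B,hash)
  {BD}: card=600; try (B,hash)→720, (D,hash)→820, (D,merge)→820, (B,merge)→830, (D,nl_idx)→950, (B,nl_idx)→1020 …(+2); best=720 via (B,hash)
  {BC}: card=1200; try (B,hash)→840, (C,merge)→1360, (B,merge)→1430, (C,nl_idx)→1600, (C,hash)→1780, (B,nl_idx)→2040 …(+2); best=840 via (B,hash)
  {ABD}: card=3000; try (D,hash)→1870, (D,merge)→3570, (A,hash)→3720, (D,nl_idx)→5400, (A,merge)→8670, (D,nl)→15900 …(+1); best=1870 via (D,hash)
  {ABC}: card=6000; try (C,hash)→2830, (C,merge)→4110, (A,hash)→4440, (C,nl_idx)→8650, (A,merge)→16590, (C,nl)→30900 …(+1); best=2830 via (C,hash)
  {BCD}: card=14400; try (D,hash)→2760, (C,hash)→3000, (C,merge)→8280, (D,merge)→15660, (C,nl_idx)→19320, (D,nl_idx)→22440 …(+2); best=2760 via (D,hash)
  {ABCD}: card=72000; try (C,hash)→6550, (D,hash)→9550, (A,hash)→19560, (C,merge)→41830, (D,merge)→87250, (C,nl_idx)→94870 …(+5); best=6550 via (C,hash)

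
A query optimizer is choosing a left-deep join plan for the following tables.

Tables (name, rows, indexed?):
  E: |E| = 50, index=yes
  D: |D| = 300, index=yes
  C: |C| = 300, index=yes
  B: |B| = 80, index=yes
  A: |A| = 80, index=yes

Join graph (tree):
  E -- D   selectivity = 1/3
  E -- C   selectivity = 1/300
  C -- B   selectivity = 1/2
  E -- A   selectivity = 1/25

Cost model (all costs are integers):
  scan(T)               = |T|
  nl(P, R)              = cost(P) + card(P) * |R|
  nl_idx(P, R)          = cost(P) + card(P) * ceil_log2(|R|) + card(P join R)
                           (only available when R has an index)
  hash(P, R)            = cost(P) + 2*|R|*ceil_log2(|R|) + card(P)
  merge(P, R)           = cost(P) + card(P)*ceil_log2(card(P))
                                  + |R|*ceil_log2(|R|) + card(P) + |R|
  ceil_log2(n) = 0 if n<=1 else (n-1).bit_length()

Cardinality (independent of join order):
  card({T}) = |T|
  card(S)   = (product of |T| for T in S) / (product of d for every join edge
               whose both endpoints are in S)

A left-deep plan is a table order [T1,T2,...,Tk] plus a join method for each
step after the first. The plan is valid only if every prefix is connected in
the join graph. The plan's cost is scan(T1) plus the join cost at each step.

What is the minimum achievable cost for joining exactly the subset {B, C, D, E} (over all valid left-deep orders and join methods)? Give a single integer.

Selinger DP over subsets of {B,C,D,E}:
  {E}: scan cost=50, card=50
  {D}: scan cost=300, card=300
  {C}: scan cost=300, card=300
  {B}: scan cost=80, card=80
  {DE}: card=5000; try (E,hash)→1200, (D,merge)→3400, (E,merge)→3650, (D,hash)→5500, (D,nl_idx)→5500, (E,nl_idx)→7100 …(+2); best=1200 via (E,hash)
  {CE}: card=50; try (C,nl_idx)→550, (E,hash)→1200, (E,nl_idx)→2150, (C,merge)→3400, (E,merge)→3650, (C,hash)→5500 …(+2); best=550 via (C,nl_idx)
  {BC}: card=12000; try (B,hash)→1720, (C,merge)→3720, (B,merge)→3940, (C,hash)→5560, (C,nl_idx)→12800, (B,nl_idx)→14400 …(+2); best=1720 via (B,hash)
  {CDE}: card=5000; try (D,merge)→3900, (D,hash)→6000, (D,nl_idx)→6000, (C,hash)→11600, (D,nl)→15550, (C,nl_idx)→51200 …(+2); best=3900 via (D,merge)
  {BCE}: card=2000; try (B,merge)→1540, (B,hash)→1720, (B,nl_idx)→2900, (B,nl)→4550, (E,hash)→14320, (E,nl_idx)→75720 …(+2); best=1540 via (B,merge)
  {BCDE}: card=200000; try (D,hash)→8940, (B,hash)→10020, (D,merge)→28540, (B,merge)→74540, (D,nl_idx)→219540, (B,nl_idx)→238900 …(+2); best=8940 via (D,hash)

8940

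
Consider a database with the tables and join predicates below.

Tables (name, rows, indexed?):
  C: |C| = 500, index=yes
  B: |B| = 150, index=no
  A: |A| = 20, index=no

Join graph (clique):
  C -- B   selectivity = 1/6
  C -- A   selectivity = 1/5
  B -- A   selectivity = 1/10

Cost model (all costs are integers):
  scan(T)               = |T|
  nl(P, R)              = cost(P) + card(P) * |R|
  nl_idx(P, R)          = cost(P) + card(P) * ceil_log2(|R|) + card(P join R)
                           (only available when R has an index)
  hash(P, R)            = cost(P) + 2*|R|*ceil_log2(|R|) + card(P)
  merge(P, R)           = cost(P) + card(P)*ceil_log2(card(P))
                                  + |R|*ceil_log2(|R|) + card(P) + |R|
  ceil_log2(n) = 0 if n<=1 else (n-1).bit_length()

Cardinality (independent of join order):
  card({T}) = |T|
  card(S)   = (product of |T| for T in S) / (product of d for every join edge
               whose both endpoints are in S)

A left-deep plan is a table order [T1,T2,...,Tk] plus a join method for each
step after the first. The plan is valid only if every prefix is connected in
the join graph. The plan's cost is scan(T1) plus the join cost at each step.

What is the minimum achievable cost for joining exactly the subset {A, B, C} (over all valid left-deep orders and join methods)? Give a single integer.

5600

Selinger DP over subsets of {A,B,C}:
  {C}: scan cost=500, card=500
  {B}: scan cost=150, card=150
  {A}: scan cost=20, card=20
  {BC}: card=12500; try (B,hash)→3400, (C,merge)→6500, (B,merge)→6850, (C,hash)→9300, (C,nl_idx)→14000, (C,nl)→75150 …(+1); best=3400 via (B,hash)
  {AC}: card=2000; try (A,hash)→1200, (C,nl_idx)→2200, (C,merge)→5140, (A,merge)→5620, (C,hash)→9040, (C,nl)→10020 …(+1); best=1200 via (A,hash)
  {AB}: card=300; try (A,hash)→500, (B,merge)→1490, (A,merge)→1620, (B,hash)→2440, (B,nl)→3020, (A,nl)→3150; best=500 via (A,hash)
  {ABC}: card=5000; try (B,hash)→5600, (C,nl_idx)→8200, (C,merge)→8500, (C,hash)→9800, (A,hash)→16100, (B,merge)→26550 …(+4); best=5600 via (B,hash)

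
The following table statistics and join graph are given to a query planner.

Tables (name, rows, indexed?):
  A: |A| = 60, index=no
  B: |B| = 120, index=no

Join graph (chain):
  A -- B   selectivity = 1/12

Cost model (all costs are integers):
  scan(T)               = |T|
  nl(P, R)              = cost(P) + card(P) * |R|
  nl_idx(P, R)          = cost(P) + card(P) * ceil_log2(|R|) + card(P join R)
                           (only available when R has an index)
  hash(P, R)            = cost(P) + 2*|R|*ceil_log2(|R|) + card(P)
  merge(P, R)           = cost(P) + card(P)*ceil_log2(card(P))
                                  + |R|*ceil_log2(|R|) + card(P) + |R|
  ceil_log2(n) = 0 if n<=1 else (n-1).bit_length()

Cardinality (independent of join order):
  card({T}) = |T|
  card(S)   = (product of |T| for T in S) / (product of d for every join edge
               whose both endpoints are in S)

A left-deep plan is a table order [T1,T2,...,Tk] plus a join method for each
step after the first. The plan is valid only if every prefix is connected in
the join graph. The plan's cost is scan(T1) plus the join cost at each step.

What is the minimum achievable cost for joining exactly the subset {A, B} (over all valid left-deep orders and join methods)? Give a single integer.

Selinger DP over subsets of {A,B}:
  {A}: scan cost=60, card=60
  {B}: scan cost=120, card=120
  {AB}: card=600; try (A,hash)→960, (B,merge)→1440, (A,merge)→1500, (B,hash)→1800, (B,nl)→7260, (A,nl)→7320; best=960 via (A,hash)

960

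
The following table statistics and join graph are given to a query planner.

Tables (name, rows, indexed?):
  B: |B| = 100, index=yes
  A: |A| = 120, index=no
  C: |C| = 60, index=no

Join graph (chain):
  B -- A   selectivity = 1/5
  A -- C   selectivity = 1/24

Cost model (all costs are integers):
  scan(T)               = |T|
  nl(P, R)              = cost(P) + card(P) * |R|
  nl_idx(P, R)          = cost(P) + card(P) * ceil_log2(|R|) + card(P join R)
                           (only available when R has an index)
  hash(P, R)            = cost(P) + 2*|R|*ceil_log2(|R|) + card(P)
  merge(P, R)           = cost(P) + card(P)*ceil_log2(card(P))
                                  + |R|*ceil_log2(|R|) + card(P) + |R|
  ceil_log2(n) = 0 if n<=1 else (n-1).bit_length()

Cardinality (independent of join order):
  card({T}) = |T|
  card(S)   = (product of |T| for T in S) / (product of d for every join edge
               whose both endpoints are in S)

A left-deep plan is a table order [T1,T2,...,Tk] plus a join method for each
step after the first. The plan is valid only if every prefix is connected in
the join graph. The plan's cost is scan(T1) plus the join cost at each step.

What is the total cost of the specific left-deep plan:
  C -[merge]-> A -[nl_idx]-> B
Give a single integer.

9540

step 1: scan C: cost=60, card=60
step 2: join A via merge
    card(P join A) = 60*120/(24) = 300
    cost = 60 + 60*6 + 120*7 + 60 + 120 = 1440
step 3: join B via nl_idx
    card(P join B) = 300*100/(5) = 6000
    cost = 1440 + 300*7 + 6000 = 9540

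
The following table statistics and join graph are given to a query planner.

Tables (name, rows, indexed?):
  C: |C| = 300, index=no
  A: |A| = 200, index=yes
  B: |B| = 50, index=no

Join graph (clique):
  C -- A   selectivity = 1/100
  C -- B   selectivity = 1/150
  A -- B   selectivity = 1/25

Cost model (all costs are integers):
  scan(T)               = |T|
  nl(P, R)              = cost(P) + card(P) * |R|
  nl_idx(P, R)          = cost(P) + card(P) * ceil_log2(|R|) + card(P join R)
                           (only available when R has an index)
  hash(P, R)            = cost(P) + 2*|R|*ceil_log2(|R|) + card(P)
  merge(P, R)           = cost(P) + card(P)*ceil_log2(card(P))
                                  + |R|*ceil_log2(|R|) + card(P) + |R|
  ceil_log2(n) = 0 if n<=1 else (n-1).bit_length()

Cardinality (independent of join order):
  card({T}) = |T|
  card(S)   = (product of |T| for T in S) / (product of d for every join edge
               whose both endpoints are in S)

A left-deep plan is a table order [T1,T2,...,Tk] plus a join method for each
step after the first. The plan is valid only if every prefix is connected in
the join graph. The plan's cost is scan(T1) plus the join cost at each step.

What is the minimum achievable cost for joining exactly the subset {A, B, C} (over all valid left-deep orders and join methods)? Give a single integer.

Selinger DP over subsets of {A,B,C}:
  {C}: scan cost=300, card=300
  {A}: scan cost=200, card=200
  {B}: scan cost=50, card=50
  {AC}: card=600; try (A,nl_idx)→3300, (A,hash)→3800, (C,merge)→5000, (A,merge)→5100, (C,hash)→5800, (C,nl)→60200 …(+1); best=3300 via (A,nl_idx)
  {BC}: card=100; try (B,hash)→1200, (C,merge)→3400, (B,merge)→3650, (C,hash)→5500, (C,nl)→15050, (B,nl)→15300; best=1200 via (B,hash)
  {AB}: card=400; try (A,nl_idx)→850, (B,hash)→1000, (A,merge)→2200, (B,merge)→2350, (A,hash)→3300, (A,nl)→10050 …(+1); best=850 via (A,nl_idx)
  {ABC}: card=8; try (A,nl_idx)→2008, (A,merge)→3800, (B,hash)→4500, (A,hash)→4500, (C,hash)→6650, (C,merge)→7850 …(+4); best=2008 via (A,nl_idx)

2008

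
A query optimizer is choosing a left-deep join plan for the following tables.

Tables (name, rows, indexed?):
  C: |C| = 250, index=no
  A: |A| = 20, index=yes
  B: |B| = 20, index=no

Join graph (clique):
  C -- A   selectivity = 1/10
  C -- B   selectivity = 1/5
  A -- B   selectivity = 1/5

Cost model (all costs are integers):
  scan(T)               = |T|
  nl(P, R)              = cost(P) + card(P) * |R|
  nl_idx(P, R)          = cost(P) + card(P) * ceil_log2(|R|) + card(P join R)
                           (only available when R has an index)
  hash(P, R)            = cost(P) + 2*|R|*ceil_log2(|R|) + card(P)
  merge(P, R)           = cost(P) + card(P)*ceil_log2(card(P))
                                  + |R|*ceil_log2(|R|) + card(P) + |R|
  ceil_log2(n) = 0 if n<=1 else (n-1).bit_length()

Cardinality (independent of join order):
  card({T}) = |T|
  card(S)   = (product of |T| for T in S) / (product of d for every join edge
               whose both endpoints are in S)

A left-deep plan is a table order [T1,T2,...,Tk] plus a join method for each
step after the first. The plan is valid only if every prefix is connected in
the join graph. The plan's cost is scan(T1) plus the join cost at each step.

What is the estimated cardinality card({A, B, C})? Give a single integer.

Tables in S: A(20), B(20), C(250)
Edges inside S: C-A(d=10), C-B(d=5), A-B(d=5)
numerator = 20 * 20 * 250 = 100000
denominator = 10 * 5 * 5 = 250
card(S) = 100000 / 250 = 400

400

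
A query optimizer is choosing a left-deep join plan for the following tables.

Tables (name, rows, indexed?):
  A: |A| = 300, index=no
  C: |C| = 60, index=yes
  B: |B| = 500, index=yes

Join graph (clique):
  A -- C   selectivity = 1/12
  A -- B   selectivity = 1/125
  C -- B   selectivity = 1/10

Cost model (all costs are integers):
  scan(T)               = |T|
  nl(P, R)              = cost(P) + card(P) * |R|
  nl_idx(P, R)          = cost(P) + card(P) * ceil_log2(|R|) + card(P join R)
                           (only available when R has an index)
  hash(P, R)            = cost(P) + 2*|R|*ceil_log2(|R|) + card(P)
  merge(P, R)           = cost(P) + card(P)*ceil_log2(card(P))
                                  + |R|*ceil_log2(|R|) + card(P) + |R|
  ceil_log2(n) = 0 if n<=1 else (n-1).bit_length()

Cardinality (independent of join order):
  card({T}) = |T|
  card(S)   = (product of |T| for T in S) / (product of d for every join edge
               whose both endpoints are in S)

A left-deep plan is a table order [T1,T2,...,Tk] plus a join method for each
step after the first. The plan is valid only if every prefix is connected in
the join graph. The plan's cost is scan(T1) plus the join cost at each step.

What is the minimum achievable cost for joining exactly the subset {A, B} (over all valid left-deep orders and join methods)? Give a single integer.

Selinger DP over subsets of {A,B}:
  {A}: scan cost=300, card=300
  {B}: scan cost=500, card=500
  {AB}: card=1200; try (B,nl_idx)→4200, (A,hash)→6400, (B,merge)→8300, (A,merge)→8500, (B,hash)→9600, (B,nl)→150300 …(+1); best=4200 via (B,nl_idx)

4200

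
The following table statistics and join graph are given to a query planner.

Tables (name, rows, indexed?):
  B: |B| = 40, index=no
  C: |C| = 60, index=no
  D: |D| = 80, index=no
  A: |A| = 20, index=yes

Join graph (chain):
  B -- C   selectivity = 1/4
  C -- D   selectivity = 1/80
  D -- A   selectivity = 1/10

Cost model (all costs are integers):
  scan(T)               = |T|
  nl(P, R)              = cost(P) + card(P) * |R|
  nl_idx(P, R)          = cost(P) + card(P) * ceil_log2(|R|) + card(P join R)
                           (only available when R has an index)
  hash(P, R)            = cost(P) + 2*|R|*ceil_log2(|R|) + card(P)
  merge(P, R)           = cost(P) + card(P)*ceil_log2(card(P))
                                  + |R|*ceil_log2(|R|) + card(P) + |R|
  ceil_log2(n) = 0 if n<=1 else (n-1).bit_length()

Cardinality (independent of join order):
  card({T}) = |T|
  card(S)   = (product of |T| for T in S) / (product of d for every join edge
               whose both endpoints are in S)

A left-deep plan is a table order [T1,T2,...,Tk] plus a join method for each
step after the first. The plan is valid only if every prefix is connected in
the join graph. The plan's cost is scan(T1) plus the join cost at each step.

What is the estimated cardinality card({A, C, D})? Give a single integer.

Tables in S: A(20), C(60), D(80)
Edges inside S: C-D(d=80), D-A(d=10)
numerator = 20 * 60 * 80 = 96000
denominator = 80 * 10 = 800
card(S) = 96000 / 800 = 120

120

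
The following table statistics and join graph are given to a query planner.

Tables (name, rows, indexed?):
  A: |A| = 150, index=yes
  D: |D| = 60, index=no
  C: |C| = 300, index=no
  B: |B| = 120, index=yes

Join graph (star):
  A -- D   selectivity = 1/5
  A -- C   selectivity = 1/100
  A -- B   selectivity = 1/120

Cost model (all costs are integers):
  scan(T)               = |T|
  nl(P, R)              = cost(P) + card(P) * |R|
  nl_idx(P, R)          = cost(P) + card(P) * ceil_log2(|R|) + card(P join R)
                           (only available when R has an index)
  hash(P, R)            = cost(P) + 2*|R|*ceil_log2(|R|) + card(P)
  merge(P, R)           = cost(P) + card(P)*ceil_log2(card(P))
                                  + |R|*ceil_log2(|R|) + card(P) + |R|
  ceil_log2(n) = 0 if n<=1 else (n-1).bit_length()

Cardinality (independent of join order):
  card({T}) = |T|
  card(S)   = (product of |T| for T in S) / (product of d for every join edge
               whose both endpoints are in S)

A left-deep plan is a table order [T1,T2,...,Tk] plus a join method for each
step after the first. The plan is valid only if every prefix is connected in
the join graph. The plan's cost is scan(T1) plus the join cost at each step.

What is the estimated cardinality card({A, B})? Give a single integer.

150

Tables in S: A(150), B(120)
Edges inside S: A-B(d=120)
numerator = 150 * 120 = 18000
denominator = 120 = 120
card(S) = 18000 / 120 = 150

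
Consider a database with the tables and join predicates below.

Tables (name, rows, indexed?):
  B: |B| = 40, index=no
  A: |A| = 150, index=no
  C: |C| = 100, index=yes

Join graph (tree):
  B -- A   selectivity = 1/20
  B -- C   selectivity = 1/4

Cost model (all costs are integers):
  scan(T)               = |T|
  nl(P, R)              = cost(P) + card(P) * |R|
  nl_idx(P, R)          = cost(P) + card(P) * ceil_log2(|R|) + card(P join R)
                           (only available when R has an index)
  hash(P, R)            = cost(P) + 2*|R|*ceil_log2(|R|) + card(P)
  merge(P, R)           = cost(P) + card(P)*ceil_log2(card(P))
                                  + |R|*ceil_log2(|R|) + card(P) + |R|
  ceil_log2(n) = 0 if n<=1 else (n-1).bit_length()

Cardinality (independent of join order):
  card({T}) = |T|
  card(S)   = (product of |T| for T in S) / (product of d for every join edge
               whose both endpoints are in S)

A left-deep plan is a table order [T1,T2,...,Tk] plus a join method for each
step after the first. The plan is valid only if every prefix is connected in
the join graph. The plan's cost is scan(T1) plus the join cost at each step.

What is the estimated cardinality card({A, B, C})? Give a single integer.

Tables in S: A(150), B(40), C(100)
Edges inside S: B-A(d=20), B-C(d=4)
numerator = 150 * 40 * 100 = 600000
denominator = 20 * 4 = 80
card(S) = 600000 / 80 = 7500

7500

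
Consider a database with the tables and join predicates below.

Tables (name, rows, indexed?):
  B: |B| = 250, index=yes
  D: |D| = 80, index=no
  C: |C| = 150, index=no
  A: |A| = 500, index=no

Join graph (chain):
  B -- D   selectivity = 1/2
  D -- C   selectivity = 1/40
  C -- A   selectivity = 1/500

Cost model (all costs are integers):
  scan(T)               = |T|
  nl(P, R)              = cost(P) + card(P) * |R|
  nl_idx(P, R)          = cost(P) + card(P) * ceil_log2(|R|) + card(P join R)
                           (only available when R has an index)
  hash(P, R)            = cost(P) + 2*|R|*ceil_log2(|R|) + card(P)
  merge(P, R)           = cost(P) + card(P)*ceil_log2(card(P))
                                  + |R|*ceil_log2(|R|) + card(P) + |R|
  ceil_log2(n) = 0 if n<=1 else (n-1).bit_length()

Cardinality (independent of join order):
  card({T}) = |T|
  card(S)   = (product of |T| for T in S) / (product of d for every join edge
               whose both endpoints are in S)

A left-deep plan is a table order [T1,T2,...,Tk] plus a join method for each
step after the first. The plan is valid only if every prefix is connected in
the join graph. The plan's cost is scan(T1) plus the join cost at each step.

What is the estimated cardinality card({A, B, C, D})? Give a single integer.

Tables in S: A(500), B(250), C(150), D(80)
Edges inside S: B-D(d=2), D-C(d=40), C-A(d=500)
numerator = 500 * 250 * 150 * 80 = 1500000000
denominator = 2 * 40 * 500 = 40000
card(S) = 1500000000 / 40000 = 37500

37500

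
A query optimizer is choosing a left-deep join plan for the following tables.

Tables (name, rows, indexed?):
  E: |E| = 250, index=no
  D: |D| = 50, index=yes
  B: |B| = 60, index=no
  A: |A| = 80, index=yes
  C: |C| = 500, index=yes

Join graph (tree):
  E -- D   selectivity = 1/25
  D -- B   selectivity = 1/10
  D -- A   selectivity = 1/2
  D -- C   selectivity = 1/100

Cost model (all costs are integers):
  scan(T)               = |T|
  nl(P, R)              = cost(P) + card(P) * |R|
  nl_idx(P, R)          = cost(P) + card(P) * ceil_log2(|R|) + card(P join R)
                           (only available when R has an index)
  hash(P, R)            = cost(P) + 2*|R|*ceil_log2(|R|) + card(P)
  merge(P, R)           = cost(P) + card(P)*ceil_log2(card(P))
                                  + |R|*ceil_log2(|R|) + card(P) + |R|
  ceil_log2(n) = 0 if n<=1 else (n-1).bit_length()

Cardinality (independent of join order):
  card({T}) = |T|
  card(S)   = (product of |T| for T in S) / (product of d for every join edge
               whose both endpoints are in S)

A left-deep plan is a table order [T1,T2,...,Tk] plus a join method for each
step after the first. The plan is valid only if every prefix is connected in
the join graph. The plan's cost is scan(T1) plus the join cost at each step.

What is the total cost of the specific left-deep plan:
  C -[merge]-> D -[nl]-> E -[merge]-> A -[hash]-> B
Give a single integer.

step 1: scan C: cost=500, card=500
step 2: join D via merge
    card(P join D) = 500*50/(100) = 250
    cost = 500 + 500*9 + 50*6 + 500 + 50 = 5850
step 3: join E via nl
    card(P join E) = 250*250/(25) = 2500
    cost = 5850 + 250*250 = 68350
step 4: join A via merge
    card(P join A) = 2500*80/(2) = 100000
    cost = 68350 + 2500*12 + 80*7 + 2500 + 80 = 101490
step 5: join B via hash
    card(P join B) = 100000*60/(10) = 600000
    cost = 101490 + 2*60*6 + 100000 = 202210

202210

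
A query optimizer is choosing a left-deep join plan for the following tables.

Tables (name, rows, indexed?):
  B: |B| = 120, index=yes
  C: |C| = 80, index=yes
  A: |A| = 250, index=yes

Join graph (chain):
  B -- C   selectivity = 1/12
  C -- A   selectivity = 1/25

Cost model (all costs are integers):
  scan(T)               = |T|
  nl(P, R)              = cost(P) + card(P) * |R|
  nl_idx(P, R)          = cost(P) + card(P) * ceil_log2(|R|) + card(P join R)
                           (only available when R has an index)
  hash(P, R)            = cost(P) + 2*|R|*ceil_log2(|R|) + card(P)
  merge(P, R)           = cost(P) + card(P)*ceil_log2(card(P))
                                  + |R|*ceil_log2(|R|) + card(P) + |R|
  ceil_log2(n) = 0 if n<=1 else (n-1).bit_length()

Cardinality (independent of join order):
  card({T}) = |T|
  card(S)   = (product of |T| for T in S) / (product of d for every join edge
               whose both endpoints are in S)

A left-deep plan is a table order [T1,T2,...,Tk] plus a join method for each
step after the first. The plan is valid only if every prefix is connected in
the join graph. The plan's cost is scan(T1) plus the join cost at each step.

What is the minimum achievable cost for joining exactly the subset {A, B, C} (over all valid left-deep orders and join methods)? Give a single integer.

Selinger DP over subsets of {A,B,C}:
  {B}: scan cost=120, card=120
  {C}: scan cost=80, card=80
  {A}: scan cost=250, card=250
  {BC}: card=800; try (C,hash)→1360, (B,nl_idx)→1440, (B,merge)→1680, (C,merge)→1720, (C,nl_idx)→1760, (B,hash)→1840 …(+2); best=1360 via (C,hash)
  {AC}: card=800; try (A,nl_idx)→1520, (C,hash)→1620, (C,nl_idx)→2800, (A,merge)→2970, (C,merge)→3140, (A,hash)→4160 …(+2); best=1520 via (A,nl_idx)
  {ABC}: card=8000; try (B,hash)→4000, (A,hash)→6160, (B,merge)→11280, (A,merge)→12410, (B,nl_idx)→15120, (A,nl_idx)→15760 …(+2); best=4000 via (B,hash)

4000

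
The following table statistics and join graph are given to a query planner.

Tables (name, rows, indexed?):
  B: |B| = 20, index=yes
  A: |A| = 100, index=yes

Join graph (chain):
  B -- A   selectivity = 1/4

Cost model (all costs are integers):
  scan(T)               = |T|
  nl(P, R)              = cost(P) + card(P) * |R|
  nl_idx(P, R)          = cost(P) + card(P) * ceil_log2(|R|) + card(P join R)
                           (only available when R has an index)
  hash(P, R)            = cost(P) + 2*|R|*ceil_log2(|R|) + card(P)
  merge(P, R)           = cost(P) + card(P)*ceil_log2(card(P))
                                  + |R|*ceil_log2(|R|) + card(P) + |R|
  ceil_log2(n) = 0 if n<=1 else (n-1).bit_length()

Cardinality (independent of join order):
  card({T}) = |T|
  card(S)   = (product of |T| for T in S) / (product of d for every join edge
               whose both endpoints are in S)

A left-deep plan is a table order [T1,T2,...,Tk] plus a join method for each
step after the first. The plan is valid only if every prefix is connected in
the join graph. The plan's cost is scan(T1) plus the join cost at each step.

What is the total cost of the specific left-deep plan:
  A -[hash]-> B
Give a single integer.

400

step 1: scan A: cost=100, card=100
step 2: join B via hash
    card(P join B) = 100*20/(4) = 500
    cost = 100 + 2*20*5 + 100 = 400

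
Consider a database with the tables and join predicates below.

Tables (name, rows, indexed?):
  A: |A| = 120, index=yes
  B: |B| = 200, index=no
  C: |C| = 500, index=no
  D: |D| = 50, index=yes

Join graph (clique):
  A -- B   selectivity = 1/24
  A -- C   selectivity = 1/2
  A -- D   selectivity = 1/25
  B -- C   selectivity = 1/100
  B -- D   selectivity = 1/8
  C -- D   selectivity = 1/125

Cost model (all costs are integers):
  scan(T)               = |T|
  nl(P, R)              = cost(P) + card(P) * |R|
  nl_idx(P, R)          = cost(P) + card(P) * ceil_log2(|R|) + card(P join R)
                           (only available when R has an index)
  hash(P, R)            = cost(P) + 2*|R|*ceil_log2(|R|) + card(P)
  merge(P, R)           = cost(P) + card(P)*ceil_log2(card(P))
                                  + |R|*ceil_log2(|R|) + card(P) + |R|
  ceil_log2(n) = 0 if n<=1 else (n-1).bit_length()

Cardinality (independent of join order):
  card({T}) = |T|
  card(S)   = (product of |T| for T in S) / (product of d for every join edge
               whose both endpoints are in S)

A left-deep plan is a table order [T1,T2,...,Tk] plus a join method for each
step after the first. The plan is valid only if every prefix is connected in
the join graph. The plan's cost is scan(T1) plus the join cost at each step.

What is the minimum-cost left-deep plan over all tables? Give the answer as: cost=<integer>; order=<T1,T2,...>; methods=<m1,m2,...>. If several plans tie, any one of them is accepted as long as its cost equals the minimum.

cost=5355; order=C,D,B,A; methods=hash,hash,nl_idx

Selinger DP (subsets sized 1..n):
  {A}: scan cost=120, card=120
  {B}: scan cost=200, card=200
  {C}: scan cost=500, card=500
  {D}: scan cost=50, card=50
  {AB}: card=1000; try (A,hash)→2080, (A,nl_idx)→2600, (B,merge)→2880, (A,merge)→2960, (B,hash)→3440, (B,nl)→24120 …(+1); best=2080 via (A,hash)
  {AC}: card=30000; try (A,hash)→2680, (C,merge)→6080, (A,merge)→6460, (C,hash)→9240, (A,nl_idx)→34000, (C,nl)→60120 …(+1); best=2680 via (A,hash)
  {AD}: card=240; try (A,nl_idx)→640, (D,hash)→840, (D,nl_idx)→1080, (A,merge)→1360, (D,merge)→1430, (A,hash)→1780 …(+2); best=640 via (A,nl_idx)
  {BC}: card=1000; try (B,hash)→4200, (C,merge)→7000, (B,merge)→7300, (C,hash)→9400, (C,nl)→100200, (B,nl)→100500; best=4200 via (B,hash)
  {BD}: card=1250; try (D,hash)→1000, (B,merge)→2200, (D,merge)→2350, (D,nl_idx)→2650, (B,hash)→3300, (B,nl)→10050 …(+1); best=1000 via (D,hash)
  {CD}: card=200; try (D,hash)→1600, (D,nl_idx)→3700, (C,merge)→5400, (D,merge)→5850, (C,hash)→9100, (C,nl)→25050 …(+1); best=1600 via (D,hash)
  {ABC}: card=2500; try (A,hash)→6880, (C,hash)→12080, (A,nl_idx)→13700, (A,merge)→16160, (C,merge)→18080, (B,hash)→35880 …(+4); best=6880 via (A,hash)
  {ABD}: card=250; try (D,hash)→3680, (A,hash)→3930, (B,hash)→4080, (B,merge)→4600, (D,nl_idx)→8330, (A,nl_idx)→10000 …(+5); best=3680 via (D,hash)
  {ACD}: card=480; try (A,hash)→3480, (A,nl_idx)→3480, (A,merge)→4360, (C,merge)→7800, (C,hash)→9880, (A,nl)→25600 …(+5); best=3480 via (A,hash)
  {BCD}: card=50; try (B,hash)→5000, (B,merge)→5200, (D,hash)→5800, (D,nl_idx)→10250, (C,hash)→11250, (D,merge)→15550 …(+4); best=5000 via (B,hash)
  {ABCD}: card=5; try (A,nl_idx)→5355, (A,merge)→6310, (A,hash)→6730, (B,hash)→7160, (D,hash)→9980, (B,merge)→10080 …(+8); best=5355 via (A,nl_idx)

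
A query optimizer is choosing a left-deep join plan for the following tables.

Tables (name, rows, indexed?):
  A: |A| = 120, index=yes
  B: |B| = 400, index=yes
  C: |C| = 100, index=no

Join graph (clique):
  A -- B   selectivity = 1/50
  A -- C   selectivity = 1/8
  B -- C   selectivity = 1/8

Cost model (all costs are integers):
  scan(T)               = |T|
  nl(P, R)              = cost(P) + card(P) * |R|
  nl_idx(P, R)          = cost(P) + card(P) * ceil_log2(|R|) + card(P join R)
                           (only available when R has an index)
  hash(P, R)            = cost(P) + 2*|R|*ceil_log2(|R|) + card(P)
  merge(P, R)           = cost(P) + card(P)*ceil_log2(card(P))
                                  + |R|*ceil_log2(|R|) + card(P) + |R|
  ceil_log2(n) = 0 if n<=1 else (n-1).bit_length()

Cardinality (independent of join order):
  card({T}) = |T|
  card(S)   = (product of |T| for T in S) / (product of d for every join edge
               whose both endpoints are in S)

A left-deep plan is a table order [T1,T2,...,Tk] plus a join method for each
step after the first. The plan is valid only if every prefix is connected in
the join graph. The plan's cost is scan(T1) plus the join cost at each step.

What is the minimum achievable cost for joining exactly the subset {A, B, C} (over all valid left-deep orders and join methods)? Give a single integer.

4520

Selinger DP over subsets of {A,B,C}:
  {A}: scan cost=120, card=120
  {B}: scan cost=400, card=400
  {C}: scan cost=100, card=100
  {AB}: card=960; try (B,nl_idx)→2160, (A,hash)→2480, (A,nl_idx)→4160, (B,merge)→5080, (A,merge)→5360, (B,hash)→7440 …(+2); best=2160 via (B,nl_idx)
  {AC}: card=1500; try (C,hash)→1640, (A,merge)→1860, (C,merge)→1880, (A,hash)→1880, (A,nl_idx)→2300, (A,nl)→12100 …(+1); best=1640 via (C,hash)
  {BC}: card=5000; try (C,hash)→2200, (B,merge)→4900, (C,merge)→5200, (B,nl_idx)→6000, (B,hash)→7400, (B,nl)→40100 …(+1); best=2200 via (C,hash)
  {ABC}: card=1500; try (C,hash)→4520, (A,hash)→8880, (B,hash)→10340, (C,merge)→13520, (B,nl_idx)→16640, (B,merge)→23640 …(+5); best=4520 via (C,hash)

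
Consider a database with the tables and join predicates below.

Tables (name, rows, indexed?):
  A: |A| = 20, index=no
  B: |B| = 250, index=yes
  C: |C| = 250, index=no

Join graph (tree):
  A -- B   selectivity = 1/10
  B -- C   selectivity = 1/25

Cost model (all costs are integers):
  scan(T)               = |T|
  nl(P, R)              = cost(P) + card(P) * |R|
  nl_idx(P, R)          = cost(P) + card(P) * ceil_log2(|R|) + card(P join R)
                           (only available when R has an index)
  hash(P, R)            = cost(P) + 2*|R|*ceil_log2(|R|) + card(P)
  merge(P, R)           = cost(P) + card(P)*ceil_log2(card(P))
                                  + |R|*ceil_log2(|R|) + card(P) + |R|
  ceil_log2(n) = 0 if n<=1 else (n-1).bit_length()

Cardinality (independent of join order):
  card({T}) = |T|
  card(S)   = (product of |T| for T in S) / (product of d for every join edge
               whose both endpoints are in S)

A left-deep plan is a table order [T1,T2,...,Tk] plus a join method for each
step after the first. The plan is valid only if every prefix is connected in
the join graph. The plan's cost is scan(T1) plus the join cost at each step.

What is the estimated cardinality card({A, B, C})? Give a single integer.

5000

Tables in S: A(20), B(250), C(250)
Edges inside S: A-B(d=10), B-C(d=25)
numerator = 20 * 250 * 250 = 1250000
denominator = 10 * 25 = 250
card(S) = 1250000 / 250 = 5000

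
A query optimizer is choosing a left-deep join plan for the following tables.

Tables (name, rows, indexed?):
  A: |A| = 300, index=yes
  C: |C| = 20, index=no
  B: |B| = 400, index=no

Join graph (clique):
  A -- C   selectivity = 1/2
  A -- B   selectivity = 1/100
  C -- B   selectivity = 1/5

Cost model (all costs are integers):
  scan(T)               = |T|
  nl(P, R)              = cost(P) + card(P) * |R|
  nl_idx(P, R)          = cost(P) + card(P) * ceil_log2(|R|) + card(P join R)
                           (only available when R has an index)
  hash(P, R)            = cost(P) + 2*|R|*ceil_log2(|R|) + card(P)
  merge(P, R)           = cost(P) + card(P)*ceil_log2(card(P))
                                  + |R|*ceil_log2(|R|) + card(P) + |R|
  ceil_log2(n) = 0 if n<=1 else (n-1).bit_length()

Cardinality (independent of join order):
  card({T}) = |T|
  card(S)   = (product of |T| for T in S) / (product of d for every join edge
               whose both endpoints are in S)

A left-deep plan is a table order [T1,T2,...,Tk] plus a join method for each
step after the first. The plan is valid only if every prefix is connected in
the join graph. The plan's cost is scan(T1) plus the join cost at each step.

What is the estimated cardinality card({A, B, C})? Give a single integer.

Tables in S: A(300), B(400), C(20)
Edges inside S: A-C(d=2), A-B(d=100), C-B(d=5)
numerator = 300 * 400 * 20 = 2400000
denominator = 2 * 100 * 5 = 1000
card(S) = 2400000 / 1000 = 2400

2400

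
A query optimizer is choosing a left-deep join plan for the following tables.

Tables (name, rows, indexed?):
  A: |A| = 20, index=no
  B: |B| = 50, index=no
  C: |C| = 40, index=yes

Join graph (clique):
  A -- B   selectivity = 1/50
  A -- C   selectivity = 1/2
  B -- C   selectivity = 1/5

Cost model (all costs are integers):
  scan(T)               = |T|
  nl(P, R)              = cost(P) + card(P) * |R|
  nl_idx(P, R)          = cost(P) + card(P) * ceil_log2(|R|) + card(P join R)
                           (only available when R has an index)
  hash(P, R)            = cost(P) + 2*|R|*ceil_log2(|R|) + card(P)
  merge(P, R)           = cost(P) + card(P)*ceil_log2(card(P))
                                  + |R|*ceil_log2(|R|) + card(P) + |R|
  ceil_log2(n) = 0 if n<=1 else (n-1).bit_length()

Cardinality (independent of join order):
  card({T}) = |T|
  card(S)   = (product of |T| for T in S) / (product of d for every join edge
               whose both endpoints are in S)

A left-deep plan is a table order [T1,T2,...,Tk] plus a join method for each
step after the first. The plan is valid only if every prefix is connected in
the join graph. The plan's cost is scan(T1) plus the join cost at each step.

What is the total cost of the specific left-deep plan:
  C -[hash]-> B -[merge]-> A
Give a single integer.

4800

step 1: scan C: cost=40, card=40
step 2: join B via hash
    card(P join B) = 40*50/(5) = 400
    cost = 40 + 2*50*6 + 40 = 680
step 3: join A via merge
    card(P join A) = 400*20/(50*2) = 80
    cost = 680 + 400*9 + 20*5 + 400 + 20 = 4800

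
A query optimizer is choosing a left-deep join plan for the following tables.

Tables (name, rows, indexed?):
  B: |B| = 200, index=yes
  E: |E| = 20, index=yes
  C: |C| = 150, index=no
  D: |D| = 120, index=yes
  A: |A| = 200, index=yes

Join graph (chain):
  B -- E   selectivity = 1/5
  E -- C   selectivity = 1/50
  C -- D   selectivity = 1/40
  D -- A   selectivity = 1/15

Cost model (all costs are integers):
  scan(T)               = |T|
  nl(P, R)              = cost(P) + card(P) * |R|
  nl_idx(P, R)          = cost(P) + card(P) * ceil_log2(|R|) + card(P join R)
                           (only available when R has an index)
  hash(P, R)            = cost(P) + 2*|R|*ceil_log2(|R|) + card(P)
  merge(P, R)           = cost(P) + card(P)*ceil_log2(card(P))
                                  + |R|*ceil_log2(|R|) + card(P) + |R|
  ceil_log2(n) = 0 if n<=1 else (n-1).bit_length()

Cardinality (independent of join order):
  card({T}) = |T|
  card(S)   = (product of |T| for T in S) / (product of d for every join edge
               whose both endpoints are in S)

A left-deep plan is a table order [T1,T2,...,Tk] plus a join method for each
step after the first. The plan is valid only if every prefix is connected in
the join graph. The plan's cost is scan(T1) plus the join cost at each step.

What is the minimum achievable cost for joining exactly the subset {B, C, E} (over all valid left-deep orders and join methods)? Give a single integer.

Selinger DP over subsets of {B,C,E}:
  {B}: scan cost=200, card=200
  {E}: scan cost=20, card=20
  {C}: scan cost=150, card=150
  {BE}: card=800; try (E,hash)→600, (B,nl_idx)→980, (B,merge)→1940, (E,nl_idx)→2000, (E,merge)→2120, (B,hash)→3240 …(+2); best=600 via (E,hash)
  {CE}: card=60; try (E,hash)→500, (E,nl_idx)→960, (C,merge)→1490, (E,merge)→1620, (C,hash)→2440, (C,nl)→3020 …(+1); best=500 via (E,hash)
  {BCE}: card=2400; try (B,merge)→2720, (B,nl_idx)→3380, (B,hash)→3760, (C,hash)→3800, (C,merge)→10750, (B,nl)→12500 …(+1); best=2720 via (B,merge)

2720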